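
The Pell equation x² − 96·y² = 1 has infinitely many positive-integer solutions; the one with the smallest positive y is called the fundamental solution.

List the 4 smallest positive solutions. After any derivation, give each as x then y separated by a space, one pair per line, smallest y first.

d=96: √d = [9; 1,3,1,18] (ℓ=4, even), read p_3/q_3
a_0=9:  p_0=9·1+0=9,  q_0=9·0+1=1
a_1=1:  p_1=1·9+1=10,  q_1=1·1+0=1
a_2=3:  p_2=3·10+9=39,  q_2=3·1+1=4
a_3=1:  p_3=1·39+10=49,  q_3=1·4+1=5
→ (49, 5).  Check: 49²=2401, 96·5²=2400, difference 1.
(x_2, y_2) = (49·49 + 96·5·5, 49·5 + 5·49) = (4801, 490)
(x_3, y_3) = (49·4801 + 96·5·490, 49·490 + 5·4801) = (470449, 48015)
(x_4, y_4) = (49·470449 + 96·5·48015, 49·48015 + 5·470449) = (46099201, 4704980)

49 5
4801 490
470449 48015
46099201 4704980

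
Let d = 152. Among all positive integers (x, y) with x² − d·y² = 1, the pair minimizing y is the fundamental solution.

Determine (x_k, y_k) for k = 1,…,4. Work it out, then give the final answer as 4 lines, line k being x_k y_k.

37 3
2737 222
202501 16425
14982337 1215228

√152 → a₀=12, period (3,24); ℓ=2 even so k=1
step 0: (12, 1)  from 12·(1,0) + (0,1)
step 1: (37, 3)  from 3·(12,1) + (1,0)
fundamental: x₁=37, y₁=3  (since 1369 − 152·9 = 1)
(x_2, y_2) = (37·37 + 152·3·3, 37·3 + 3·37) = (2737, 222)
(x_3, y_3) = (37·2737 + 152·3·222, 37·222 + 3·2737) = (202501, 16425)
(x_4, y_4) = (37·202501 + 152·3·16425, 37·16425 + 3·202501) = (14982337, 1215228)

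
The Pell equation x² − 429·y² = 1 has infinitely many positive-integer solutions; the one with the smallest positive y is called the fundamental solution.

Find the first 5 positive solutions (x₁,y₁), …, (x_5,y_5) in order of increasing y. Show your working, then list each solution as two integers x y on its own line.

d=429: √d = [20; 1,2,2,9,1,12,1,9,2,2,1,40] (ℓ=12, even), read p_11/q_11
i=0: a=20 ⇒ p=20, q=1
…
i=5: a=1 ⇒ p=1512, q=73
…
i=7: a=1 ⇒ p=21023, q=1015
…
i=10: a=2 ⇒ p=1085636, q=52415
i=11: a=1 ⇒ p=1524095, q=73584
fundamental: x₁=1524095, y₁=73584  (since 2322865569025 − 429·5414605056 = 1)
k=2:  x_2 = 1524095·1524095+429·73584·73584 = 4645731138049,  y_2 = 1524095·73584+73584·1524095 = 224298012960
k=3:  x_3 = 1524095·4645731138049+429·73584·224298012960 = 14161071197688057215,  y_3 = 1524095·224298012960+73584·4645731138049 = 683702960124468816
k=4:  x_4 = 1524095·14161071197688057215+429·73584·683702960124468816 = 43165635614076113391052801,  y_4 = 1524095·683702960124468816+73584·14161071197688057215 = 2084056526021580302230080
k=5:  x_5 = 1524095·43165635614076113391052801+429·73584·2084056526021580302230080 = 131577058822456507006275549422975,  y_5 = 1524095·2084056526021580302230080+73584·43165635614076113391052801 = 6352600262053037158494583086384

1524095 73584
4645731138049 224298012960
14161071197688057215 683702960124468816
43165635614076113391052801 2084056526021580302230080
131577058822456507006275549422975 6352600262053037158494583086384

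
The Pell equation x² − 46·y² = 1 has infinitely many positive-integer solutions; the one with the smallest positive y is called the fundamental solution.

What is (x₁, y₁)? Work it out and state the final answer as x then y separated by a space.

√46 → a₀=6, period (1,3,1,1,2,6,2,1,1,3,1,12); ℓ=12 even so k=11
i=0: a=6 ⇒ p=6, q=1
i=1: a=1 ⇒ p=7, q=1
…
i=3: a=1 ⇒ p=34, q=5
…
i=5: a=2 ⇒ p=156, q=23
i=6: a=6 ⇒ p=997, q=147
i=7: a=2 ⇒ p=2150, q=317
…
i=9: a=1 ⇒ p=5297, q=781
i=10: a=3 ⇒ p=19038, q=2807
i=11: a=1 ⇒ p=24335, q=3588
fundamental: x₁=24335, y₁=3588  (since 592192225 − 46·12873744 = 1)

24335 3588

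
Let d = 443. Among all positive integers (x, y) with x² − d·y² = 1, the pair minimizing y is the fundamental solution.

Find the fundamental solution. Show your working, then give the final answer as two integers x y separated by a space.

√443 = [21; 21,42, …], period ℓ=2 (even) → k=1
a_0=21:  p_0=21·1+0=21,  q_0=21·0+1=1
a_1=21:  p_1=21·21+1=442,  q_1=21·1+0=21
(x₁, y₁) = (442, 21);  442² − 443·21² = 1 ✓

442 21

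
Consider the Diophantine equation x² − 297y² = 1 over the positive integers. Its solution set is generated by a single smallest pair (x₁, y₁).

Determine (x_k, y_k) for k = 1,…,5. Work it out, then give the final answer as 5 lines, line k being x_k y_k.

√297 = [17; 4,3,1,1,2,1,1,3,4,34, …], period ℓ=10 (even) → k=9
k=0  a_k=17  p_k/q_k = 17/1
k=1  a_k=4  p_k/q_k = 69/4
…
k=3  a_k=1  p_k/q_k = 293/17
k=4  a_k=1  p_k/q_k = 517/30
…
k=7  a_k=1  p_k/q_k = 3171/184
k=8  a_k=3  p_k/q_k = 11357/659
k=9  a_k=4  p_k/q_k = 48599/2820
(x₁, y₁) = (48599, 2820);  48599² − 297·2820² = 1 ✓
k=2:  x_2 = 48599·48599+297·2820·2820 = 4723725601,  y_2 = 48599·2820+2820·48599 = 274098360
k=3:  x_3 = 48599·4723725601+297·2820·274098360 = 459136680917399,  y_3 = 48599·274098360+2820·4723725601 = 26641812392460
k=4:  x_4 = 48599·459136680917399+297·2820·26641812392460 = 44627167107085622401,  y_4 = 48599·26641812392460+2820·459136680917399 = 2589530880648228720
k=5:  x_5 = 48599·44627167107085622401+297·2820·2589530880648228720 = 4337671388015371645214999,  y_5 = 48599·2589530880648228720+2820·44627167107085622401 = 251697222510604722734100

48599 2820
4723725601 274098360
459136680917399 26641812392460
44627167107085622401 2589530880648228720
4337671388015371645214999 251697222510604722734100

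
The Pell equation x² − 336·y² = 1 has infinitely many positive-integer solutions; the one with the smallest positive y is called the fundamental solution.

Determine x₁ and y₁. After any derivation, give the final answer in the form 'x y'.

55 3

d=336: √d = [18; 3,36] (ℓ=2, even), read p_1/q_1
a_0=18:  p_0=18·1+0=18,  q_0=18·0+1=1
a_1=3:  p_1=3·18+1=55,  q_1=3·1+0=3
→ (55, 3).  Check: 55²=3025, 336·3²=3024, difference 1.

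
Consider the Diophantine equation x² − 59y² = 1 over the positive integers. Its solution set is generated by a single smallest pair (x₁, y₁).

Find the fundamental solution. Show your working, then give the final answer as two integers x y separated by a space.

530 69

√59 → a₀=7, period (1,2,7,2,1,14); ℓ=6 even so k=5
k=0  a_k=7  p_k/q_k = 7/1
k=1  a_k=1  p_k/q_k = 8/1
k=2  a_k=2  p_k/q_k = 23/3
k=3  a_k=7  p_k/q_k = 169/22
k=4  a_k=2  p_k/q_k = 361/47
k=5  a_k=1  p_k/q_k = 530/69
→ (530, 69).  Check: 530²=280900, 59·69²=280899, difference 1.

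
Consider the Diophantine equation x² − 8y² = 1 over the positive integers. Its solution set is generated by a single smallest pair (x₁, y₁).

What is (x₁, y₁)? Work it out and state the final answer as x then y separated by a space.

[2; 1,4] for √8; ℓ=2 ⇒ convergent index 1
step 0: (2, 1)  from 2·(1,0) + (0,1)
step 1: (3, 1)  from 1·(2,1) + (1,0)
fundamental: x₁=3, y₁=1  (since 9 − 8·1 = 1)

3 1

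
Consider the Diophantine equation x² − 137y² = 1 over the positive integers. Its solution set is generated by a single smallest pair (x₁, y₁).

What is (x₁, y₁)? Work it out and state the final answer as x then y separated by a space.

6083073 519712

[11; 1,2,2,1,1,2,2,1,22] for √137; ℓ=9 ⇒ convergent index 17
k=0  a_k=11  p_k/q_k = 11/1
…
k=3  a_k=2  p_k/q_k = 82/7
k=4  a_k=1  p_k/q_k = 117/10
k=5  a_k=1  p_k/q_k = 199/17
…
k=15  a_k=2  p_k/q_k = 1796332/153471
k=16  a_k=2  p_k/q_k = 4286741/366241
k=17  a_k=1  p_k/q_k = 6083073/519712
fundamental: x₁=6083073, y₁=519712  (since 37003777123329 − 137·270100562944 = 1)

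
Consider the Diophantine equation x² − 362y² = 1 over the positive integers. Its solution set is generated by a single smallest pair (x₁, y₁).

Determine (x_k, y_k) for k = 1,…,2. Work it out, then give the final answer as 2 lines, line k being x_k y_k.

723 38
1045457 54948

d=362: √d = [19; 38] (ℓ=1, odd), read p_1/q_1
k=0  a_k=19  p_k/q_k = 19/1
k=1  a_k=38  p_k/q_k = 723/38
(x₁, y₁) = (723, 38);  723² − 362·38² = 1 ✓
n=2: (723,38)∘(723,38) = (723·723+362·38·38, 723·38+38·723) = (1045457,54948)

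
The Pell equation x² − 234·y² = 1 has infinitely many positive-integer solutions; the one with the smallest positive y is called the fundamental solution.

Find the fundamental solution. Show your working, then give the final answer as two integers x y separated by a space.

√234 → a₀=15, period (3,2,1,2,1,2,3,30); ℓ=8 even so k=7
a_0=15:  p_0=15·1+0=15,  q_0=15·0+1=1
…
a_2=2:  p_2=2·46+15=107,  q_2=2·3+1=7
…
a_6=2:  p_6=2·566+413=1545,  q_6=2·37+27=101
a_7=3:  p_7=3·1545+566=5201,  q_7=3·101+37=340
→ (5201, 340).  Check: 5201²=27050401, 234·340²=27050400, difference 1.

5201 340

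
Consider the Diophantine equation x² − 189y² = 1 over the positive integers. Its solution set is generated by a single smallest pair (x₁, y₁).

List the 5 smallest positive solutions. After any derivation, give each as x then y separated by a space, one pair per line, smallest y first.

√189 → a₀=13, period (1,2,1,26); ℓ=4 even so k=3
i=0: a=13 ⇒ p=13, q=1
i=1: a=1 ⇒ p=14, q=1
i=2: a=2 ⇒ p=41, q=3
i=3: a=1 ⇒ p=55, q=4
→ (55, 4).  Check: 55²=3025, 189·4²=3024, difference 1.
(55+4√189)^2 = 6049 + 440√189
(55+4√189)^3 = 665335 + 48396√189
(55+4√189)^4 = 73180801 + 5323120√189
(55+4√189)^5 = 8049222775 + 585494804√189

55 4
6049 440
665335 48396
73180801 5323120
8049222775 585494804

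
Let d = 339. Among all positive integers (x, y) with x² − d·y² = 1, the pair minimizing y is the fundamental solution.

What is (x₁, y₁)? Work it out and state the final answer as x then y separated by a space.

√339 = [18; 2,2,2,1,17,1,2,2,2,36, …], period ℓ=10 (even) → k=9
i=0: a=18 ⇒ p=18, q=1
i=1: a=2 ⇒ p=37, q=2
…
i=3: a=2 ⇒ p=221, q=12
…
i=5: a=17 ⇒ p=5542, q=301
i=6: a=1 ⇒ p=5855, q=318
i=7: a=2 ⇒ p=17252, q=937
i=8: a=2 ⇒ p=40359, q=2192
i=9: a=2 ⇒ p=97970, q=5321
(x₁, y₁) = (97970, 5321);  97970² − 339·5321² = 1 ✓

97970 5321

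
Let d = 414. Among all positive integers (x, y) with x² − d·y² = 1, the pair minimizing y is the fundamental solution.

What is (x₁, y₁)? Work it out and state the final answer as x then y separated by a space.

24335 1196

d=414: √d = [20; 2,1,7,2,7,1,2,40] (ℓ=8, even), read p_7/q_7
k=0  a_k=20  p_k/q_k = 20/1
…
k=2  a_k=1  p_k/q_k = 61/3
k=3  a_k=7  p_k/q_k = 468/23
…
k=5  a_k=7  p_k/q_k = 7447/366
k=6  a_k=1  p_k/q_k = 8444/415
k=7  a_k=2  p_k/q_k = 24335/1196
fundamental: x₁=24335, y₁=1196  (since 592192225 − 414·1430416 = 1)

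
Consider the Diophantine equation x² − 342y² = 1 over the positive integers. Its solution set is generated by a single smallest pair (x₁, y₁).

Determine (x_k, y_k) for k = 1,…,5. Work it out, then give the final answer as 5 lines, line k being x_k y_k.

√342 → a₀=18, period (2,36); ℓ=2 even so k=1
k=0  a_k=18  p_k/q_k = 18/1
k=1  a_k=2  p_k/q_k = 37/2
→ (37, 2).  Check: 37²=1369, 342·2²=1368, difference 1.
(x_2, y_2) = (37·37 + 342·2·2, 37·2 + 2·37) = (2737, 148)
(x_3, y_3) = (37·2737 + 342·2·148, 37·148 + 2·2737) = (202501, 10950)
(x_4, y_4) = (37·202501 + 342·2·10950, 37·10950 + 2·202501) = (14982337, 810152)
(x_5, y_5) = (37·14982337 + 342·2·810152, 37·810152 + 2·14982337) = (1108490437, 59940298)

37 2
2737 148
202501 10950
14982337 810152
1108490437 59940298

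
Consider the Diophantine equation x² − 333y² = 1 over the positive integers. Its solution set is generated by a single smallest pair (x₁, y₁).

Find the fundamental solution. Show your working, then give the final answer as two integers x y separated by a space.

73 4

[18; 4,36] for √333; ℓ=2 ⇒ convergent index 1
a_0=18:  p_0=18·1+0=18,  q_0=18·0+1=1
a_1=4:  p_1=4·18+1=73,  q_1=4·1+0=4
→ (73, 4).  Check: 73²=5329, 333·4²=5328, difference 1.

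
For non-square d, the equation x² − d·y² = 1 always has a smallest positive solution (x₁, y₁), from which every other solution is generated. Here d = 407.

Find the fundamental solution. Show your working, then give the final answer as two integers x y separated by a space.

2663 132

[20; 5,1,2,1,5,40] for √407; ℓ=6 ⇒ convergent index 5
k=0  a_k=20  p_k/q_k = 20/1
k=1  a_k=5  p_k/q_k = 101/5
…
k=4  a_k=1  p_k/q_k = 464/23
k=5  a_k=5  p_k/q_k = 2663/132
fundamental: x₁=2663, y₁=132  (since 7091569 − 407·17424 = 1)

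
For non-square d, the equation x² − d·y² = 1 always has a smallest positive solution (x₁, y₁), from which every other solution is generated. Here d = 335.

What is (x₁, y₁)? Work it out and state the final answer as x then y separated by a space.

604 33

√335 = [18; 3,3,3,36, …], period ℓ=4 (even) → k=3
a_0=18:  p_0=18·1+0=18,  q_0=18·0+1=1
a_1=3:  p_1=3·18+1=55,  q_1=3·1+0=3
a_2=3:  p_2=3·55+18=183,  q_2=3·3+1=10
a_3=3:  p_3=3·183+55=604,  q_3=3·10+3=33
fundamental: x₁=604, y₁=33  (since 364816 − 335·1089 = 1)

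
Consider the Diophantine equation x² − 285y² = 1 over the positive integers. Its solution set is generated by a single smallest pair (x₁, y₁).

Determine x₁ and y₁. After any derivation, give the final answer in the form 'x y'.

√285 → a₀=16, period (1,7,2,7,1,32); ℓ=6 even so k=5
i=0: a=16 ⇒ p=16, q=1
i=1: a=1 ⇒ p=17, q=1
…
i=4: a=7 ⇒ p=2144, q=127
i=5: a=1 ⇒ p=2431, q=144
→ (2431, 144).  Check: 2431²=5909761, 285·144²=5909760, difference 1.

2431 144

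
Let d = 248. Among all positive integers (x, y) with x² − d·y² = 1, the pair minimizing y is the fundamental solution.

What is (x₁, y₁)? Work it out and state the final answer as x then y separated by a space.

√248 = [15; 1,2,1,30, …], period ℓ=4 (even) → k=3
step 0: (15, 1)  from 15·(1,0) + (0,1)
…
step 2: (47, 3)  from 2·(16,1) + (15,1)
step 3: (63, 4)  from 1·(47,3) + (16,1)
(x₁, y₁) = (63, 4);  63² − 248·4² = 1 ✓

63 4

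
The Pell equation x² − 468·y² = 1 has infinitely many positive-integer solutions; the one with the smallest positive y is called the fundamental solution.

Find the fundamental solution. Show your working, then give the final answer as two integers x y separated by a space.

√468 = [21; 1,1,1,2,1,1,1,42, …], period ℓ=8 (even) → k=7
a_0=21:  p_0=21·1+0=21,  q_0=21·0+1=1
…
a_3=1:  p_3=1·43+22=65,  q_3=1·2+1=3
…
a_5=1:  p_5=1·173+65=238,  q_5=1·8+3=11
a_6=1:  p_6=1·238+173=411,  q_6=1·11+8=19
a_7=1:  p_7=1·411+238=649,  q_7=1·19+11=30
→ (649, 30).  Check: 649²=421201, 468·30²=421200, difference 1.

649 30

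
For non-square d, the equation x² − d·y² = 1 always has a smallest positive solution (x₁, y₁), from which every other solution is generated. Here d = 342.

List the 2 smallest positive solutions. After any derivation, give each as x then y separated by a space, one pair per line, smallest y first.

d=342: √d = [18; 2,36] (ℓ=2, even), read p_1/q_1
step 0: (18, 1)  from 18·(1,0) + (0,1)
step 1: (37, 2)  from 2·(18,1) + (1,0)
(x₁, y₁) = (37, 2);  37² − 342·2² = 1 ✓
(x_2, y_2) = (37·37 + 342·2·2, 37·2 + 2·37) = (2737, 148)

37 2
2737 148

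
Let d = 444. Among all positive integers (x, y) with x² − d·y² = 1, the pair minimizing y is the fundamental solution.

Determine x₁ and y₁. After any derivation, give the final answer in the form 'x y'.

d=444: √d = [21; 14,42] (ℓ=2, even), read p_1/q_1
a_0=21:  p_0=21·1+0=21,  q_0=21·0+1=1
a_1=14:  p_1=14·21+1=295,  q_1=14·1+0=14
(x₁, y₁) = (295, 14);  295² − 444·14² = 1 ✓

295 14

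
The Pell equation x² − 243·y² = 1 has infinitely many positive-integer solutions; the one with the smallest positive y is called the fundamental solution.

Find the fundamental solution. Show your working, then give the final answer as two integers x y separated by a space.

√243 → a₀=15, period (1,1,2,3,15,3,2,1,1,30); ℓ=10 even so k=9
step 0: (15, 1)  from 15·(1,0) + (0,1)
…
step 2: (31, 2)  from 1·(16,1) + (15,1)
step 3: (78, 5)  from 2·(31,2) + (16,1)
step 4: (265, 17)  from 3·(78,5) + (31,2)
…
step 6: (12424, 797)  from 3·(4053,260) + (265,17)
step 7: (28901, 1854)  from 2·(12424,797) + (4053,260)
step 8: (41325, 2651)  from 1·(28901,1854) + (12424,797)
step 9: (70226, 4505)  from 1·(41325,2651) + (28901,1854)
→ (70226, 4505).  Check: 70226²=4931691076, 243·4505²=4931691075, difference 1.

70226 4505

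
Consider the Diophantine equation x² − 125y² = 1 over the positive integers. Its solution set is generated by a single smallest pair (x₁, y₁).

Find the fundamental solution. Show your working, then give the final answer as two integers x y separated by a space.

√125 → a₀=11, period (5,1,1,5,22); ℓ=5 odd so k=9
k=0  a_k=11  p_k/q_k = 11/1
…
k=8  a_k=1  p_k/q_k = 167761/15005
k=9  a_k=5  p_k/q_k = 930249/83204
fundamental: x₁=930249, y₁=83204  (since 865363202001 − 125·6922905616 = 1)

930249 83204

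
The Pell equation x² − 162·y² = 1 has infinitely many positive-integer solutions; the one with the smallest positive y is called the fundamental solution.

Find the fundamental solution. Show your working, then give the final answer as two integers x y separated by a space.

19601 1540

√162 → a₀=12, period (1,2,1,2,12,2,1,2,1,24); ℓ=10 even so k=9
k=0  a_k=12  p_k/q_k = 12/1
k=1  a_k=1  p_k/q_k = 13/1
…
k=3  a_k=1  p_k/q_k = 51/4
k=4  a_k=2  p_k/q_k = 140/11
k=5  a_k=12  p_k/q_k = 1731/136
…
k=8  a_k=2  p_k/q_k = 14268/1121
k=9  a_k=1  p_k/q_k = 19601/1540
→ (19601, 1540).  Check: 19601²=384199201, 162·1540²=384199200, difference 1.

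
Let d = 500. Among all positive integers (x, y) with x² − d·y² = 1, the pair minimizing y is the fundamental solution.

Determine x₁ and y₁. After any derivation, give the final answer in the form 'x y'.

930249 41602

√500 = [22; 2,1,3,2,1,…,1,2,44, …], period ℓ=14 (even) → k=13
k=0  a_k=22  p_k/q_k = 22/1
…
k=12  a_k=1  p_k/q_k = 335522/15005
k=13  a_k=2  p_k/q_k = 930249/41602
fundamental: x₁=930249, y₁=41602  (since 865363202001 − 500·1730726404 = 1)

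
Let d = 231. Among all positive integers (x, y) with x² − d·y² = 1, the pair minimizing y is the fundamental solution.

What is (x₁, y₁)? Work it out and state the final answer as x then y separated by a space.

76 5

[15; 5,30] for √231; ℓ=2 ⇒ convergent index 1
a_0=15:  p_0=15·1+0=15,  q_0=15·0+1=1
a_1=5:  p_1=5·15+1=76,  q_1=5·1+0=5
fundamental: x₁=76, y₁=5  (since 5776 − 231·25 = 1)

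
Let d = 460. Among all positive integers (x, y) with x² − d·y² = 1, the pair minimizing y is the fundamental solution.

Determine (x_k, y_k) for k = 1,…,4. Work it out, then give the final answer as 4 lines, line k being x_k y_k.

2535751 118230
12860066268001 599603681460
65219851798297071751 3040891269731634690
330762608834754335913072001 15421886156225925189922920

[21; 2,4,3,1,2,10,2,1,3,4,2,42] for √460; ℓ=12 ⇒ convergent index 11
step 0: (21, 1)  from 21·(1,0) + (0,1)
…
step 2: (193, 9)  from 4·(43,2) + (21,1)
step 3: (622, 29)  from 3·(193,9) + (43,2)
…
step 6: (23335, 1088)  from 10·(2252,105) + (815,38)
…
step 10: (1135029, 52921)  from 4·(265693,12388) + (72257,3369)
step 11: (2535751, 118230)  from 2·(1135029,52921) + (265693,12388)
(x₁, y₁) = (2535751, 118230);  2535751² − 460·118230² = 1 ✓
k=2:  x_2 = 2535751·2535751+460·118230·118230 = 12860066268001,  y_2 = 2535751·118230+118230·2535751 = 599603681460
k=3:  x_3 = 2535751·12860066268001+460·118230·599603681460 = 65219851798297071751,  y_3 = 2535751·599603681460+118230·12860066268001 = 3040891269731634690
k=4:  x_4 = 2535751·65219851798297071751+460·118230·3040891269731634690 = 330762608834754335913072001,  y_4 = 2535751·3040891269731634690+118230·65219851798297071751 = 15421886156225925189922920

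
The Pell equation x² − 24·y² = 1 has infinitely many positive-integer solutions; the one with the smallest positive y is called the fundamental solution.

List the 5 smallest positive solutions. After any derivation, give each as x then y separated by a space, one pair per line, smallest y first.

√24 = [4; 1,8, …], period ℓ=2 (even) → k=1
a_0=4:  p_0=4·1+0=4,  q_0=4·0+1=1
a_1=1:  p_1=1·4+1=5,  q_1=1·1+0=1
(x₁, y₁) = (5, 1);  5² − 24·1² = 1 ✓
k=2:  x_2 = 5·5+24·1·1 = 49,  y_2 = 5·1+1·5 = 10
k=3:  x_3 = 5·49+24·1·10 = 485,  y_3 = 5·10+1·49 = 99
k=4:  x_4 = 5·485+24·1·99 = 4801,  y_4 = 5·99+1·485 = 980
k=5:  x_5 = 5·4801+24·1·980 = 47525,  y_5 = 5·980+1·4801 = 9701

5 1
49 10
485 99
4801 980
47525 9701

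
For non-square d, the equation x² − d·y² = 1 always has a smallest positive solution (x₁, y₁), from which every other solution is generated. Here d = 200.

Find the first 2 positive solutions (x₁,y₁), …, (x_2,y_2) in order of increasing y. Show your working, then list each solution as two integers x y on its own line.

99 7
19601 1386

[14; 7,28] for √200; ℓ=2 ⇒ convergent index 1
step 0: (14, 1)  from 14·(1,0) + (0,1)
step 1: (99, 7)  from 7·(14,1) + (1,0)
fundamental: x₁=99, y₁=7  (since 9801 − 200·49 = 1)
(99+7√200)^2 = 19601 + 1386√200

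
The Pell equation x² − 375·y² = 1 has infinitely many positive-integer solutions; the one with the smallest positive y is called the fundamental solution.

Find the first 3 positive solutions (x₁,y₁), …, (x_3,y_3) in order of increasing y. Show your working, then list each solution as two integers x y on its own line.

√375 = [19; 2,1,2,1,5,1,2,1,2,38, …], period ℓ=10 (even) → k=9
i=0: a=19 ⇒ p=19, q=1
…
i=4: a=1 ⇒ p=213, q=11
i=5: a=5 ⇒ p=1220, q=63
…
i=7: a=2 ⇒ p=4086, q=211
i=8: a=1 ⇒ p=5519, q=285
i=9: a=2 ⇒ p=15124, q=781
→ (15124, 781).  Check: 15124²=228735376, 375·781²=228735375, difference 1.
(x_2, y_2) = (15124·15124 + 375·781·781, 15124·781 + 781·15124) = (457470751, 23623688)
(x_3, y_3) = (15124·457470751 + 375·781·23623688, 15124·23623688 + 781·457470751) = (13837575261124, 714569313843)

15124 781
457470751 23623688
13837575261124 714569313843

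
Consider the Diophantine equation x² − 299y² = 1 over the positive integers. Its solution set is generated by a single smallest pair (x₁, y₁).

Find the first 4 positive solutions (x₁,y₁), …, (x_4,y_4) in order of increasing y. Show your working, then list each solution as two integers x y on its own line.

d=299: √d = [17; 3,2,3,34] (ℓ=4, even), read p_3/q_3
k=0  a_k=17  p_k/q_k = 17/1
…
k=2  a_k=2  p_k/q_k = 121/7
k=3  a_k=3  p_k/q_k = 415/24
→ (415, 24).  Check: 415²=172225, 299·24²=172224, difference 1.
n=2: (415,24)∘(415,24) = (415·415+299·24·24, 415·24+24·415) = (344449,19920)
n=3: (344449,19920)∘(415,24) = (415·344449+299·24·19920, 415·19920+24·344449) = (285892255,16533576)
n=4: (285892255,16533576)∘(415,24) = (415·285892255+299·24·16533576, 415·16533576+24·285892255) = (237290227201,13722848160)

415 24
344449 19920
285892255 16533576
237290227201 13722848160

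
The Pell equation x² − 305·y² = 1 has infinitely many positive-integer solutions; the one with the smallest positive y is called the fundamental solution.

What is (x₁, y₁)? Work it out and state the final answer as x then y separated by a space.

489 28

d=305: √d = [17; 2,6,2,34] (ℓ=4, even), read p_3/q_3
step 0: (17, 1)  from 17·(1,0) + (0,1)
…
step 2: (227, 13)  from 6·(35,2) + (17,1)
step 3: (489, 28)  from 2·(227,13) + (35,2)
(x₁, y₁) = (489, 28);  489² − 305·28² = 1 ✓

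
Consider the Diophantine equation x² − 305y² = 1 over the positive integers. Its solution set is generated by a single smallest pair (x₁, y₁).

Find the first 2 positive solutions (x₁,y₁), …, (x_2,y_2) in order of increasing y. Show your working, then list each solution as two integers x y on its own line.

489 28
478241 27384

√305 → a₀=17, period (2,6,2,34); ℓ=4 even so k=3
step 0: (17, 1)  from 17·(1,0) + (0,1)
…
step 2: (227, 13)  from 6·(35,2) + (17,1)
step 3: (489, 28)  from 2·(227,13) + (35,2)
fundamental: x₁=489, y₁=28  (since 239121 − 305·784 = 1)
(x_2, y_2) = (489·489 + 305·28·28, 489·28 + 28·489) = (478241, 27384)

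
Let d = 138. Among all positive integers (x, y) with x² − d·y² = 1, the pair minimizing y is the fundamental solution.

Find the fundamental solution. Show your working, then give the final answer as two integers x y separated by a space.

[11; 1,2,1,22] for √138; ℓ=4 ⇒ convergent index 3
i=0: a=11 ⇒ p=11, q=1
i=1: a=1 ⇒ p=12, q=1
i=2: a=2 ⇒ p=35, q=3
i=3: a=1 ⇒ p=47, q=4
fundamental: x₁=47, y₁=4  (since 2209 − 138·16 = 1)

47 4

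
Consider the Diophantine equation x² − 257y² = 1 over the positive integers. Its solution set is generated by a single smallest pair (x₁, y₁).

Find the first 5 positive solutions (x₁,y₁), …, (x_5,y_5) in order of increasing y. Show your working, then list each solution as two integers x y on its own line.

√257 = [16; 32, …], period ℓ=1 (odd) → k=1
i=0: a=16 ⇒ p=16, q=1
i=1: a=32 ⇒ p=513, q=32
(x₁, y₁) = (513, 32);  513² − 257·32² = 1 ✓
k=2:  x_2 = 513·513+257·32·32 = 526337,  y_2 = 513·32+32·513 = 32832
k=3:  x_3 = 513·526337+257·32·32832 = 540021249,  y_3 = 513·32832+32·526337 = 33685600
k=4:  x_4 = 513·540021249+257·32·33685600 = 554061275137,  y_4 = 513·33685600+32·540021249 = 34561392768
k=5:  x_5 = 513·554061275137+257·32·34561392768 = 568466328269313,  y_5 = 513·34561392768+32·554061275137 = 35459955294368

513 32
526337 32832
540021249 33685600
554061275137 34561392768
568466328269313 35459955294368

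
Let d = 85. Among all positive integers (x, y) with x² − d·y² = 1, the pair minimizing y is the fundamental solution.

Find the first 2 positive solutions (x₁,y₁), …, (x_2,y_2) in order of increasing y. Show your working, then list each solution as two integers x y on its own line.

[9; 4,1,1,4,18] for √85; ℓ=5 ⇒ convergent index 9
k=0  a_k=9  p_k/q_k = 9/1
…
k=2  a_k=1  p_k/q_k = 46/5
…
k=4  a_k=4  p_k/q_k = 378/41
k=5  a_k=18  p_k/q_k = 6887/747
…
k=8  a_k=1  p_k/q_k = 62739/6805
k=9  a_k=4  p_k/q_k = 285769/30996
(x₁, y₁) = (285769, 30996);  285769² − 85·30996² = 1 ✓
k=2:  x_2 = 285769·285769+85·30996·30996 = 163327842721,  y_2 = 285769·30996+30996·285769 = 17715391848

285769 30996
163327842721 17715391848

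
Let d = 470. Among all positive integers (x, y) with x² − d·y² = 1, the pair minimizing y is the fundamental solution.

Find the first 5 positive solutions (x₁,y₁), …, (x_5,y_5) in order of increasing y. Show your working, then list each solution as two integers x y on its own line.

1691 78
5718961 263796
19341524411 892157994
65413029839041 3017278071912
221226847574112251 10204433547048390

√470 → a₀=21, period (1,2,8,2,1,42); ℓ=6 even so k=5
step 0: (21, 1)  from 21·(1,0) + (0,1)
…
step 4: (1149, 53)  from 2·(542,25) + (65,3)
step 5: (1691, 78)  from 1·(1149,53) + (542,25)
fundamental: x₁=1691, y₁=78  (since 2859481 − 470·6084 = 1)
n=2: (1691,78)∘(1691,78) = (1691·1691+470·78·78, 1691·78+78·1691) = (5718961,263796)
n=3: (5718961,263796)∘(1691,78) = (1691·5718961+470·78·263796, 1691·263796+78·5718961) = (19341524411,892157994)
n=4: (19341524411,892157994)∘(1691,78) = (1691·19341524411+470·78·892157994, 1691·892157994+78·19341524411) = (65413029839041,3017278071912)
n=5: (65413029839041,3017278071912)∘(1691,78) = (1691·65413029839041+470·78·3017278071912, 1691·3017278071912+78·65413029839041) = (221226847574112251,10204433547048390)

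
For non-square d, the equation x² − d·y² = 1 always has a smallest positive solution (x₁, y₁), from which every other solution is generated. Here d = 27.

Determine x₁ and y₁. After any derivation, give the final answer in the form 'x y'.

d=27: √d = [5; 5,10] (ℓ=2, even), read p_1/q_1
a_0=5:  p_0=5·1+0=5,  q_0=5·0+1=1
a_1=5:  p_1=5·5+1=26,  q_1=5·1+0=5
(x₁, y₁) = (26, 5);  26² − 27·5² = 1 ✓

26 5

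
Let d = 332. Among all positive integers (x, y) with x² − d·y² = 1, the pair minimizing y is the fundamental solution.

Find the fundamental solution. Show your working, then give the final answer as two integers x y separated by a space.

13447 738

[18; 4,1,1,8,1,1,4,36] for √332; ℓ=8 ⇒ convergent index 7
step 0: (18, 1)  from 18·(1,0) + (0,1)
…
step 2: (91, 5)  from 1·(73,4) + (18,1)
…
step 4: (1403, 77)  from 8·(164,9) + (91,5)
step 5: (1567, 86)  from 1·(1403,77) + (164,9)
step 6: (2970, 163)  from 1·(1567,86) + (1403,77)
step 7: (13447, 738)  from 4·(2970,163) + (1567,86)
→ (13447, 738).  Check: 13447²=180821809, 332·738²=180821808, difference 1.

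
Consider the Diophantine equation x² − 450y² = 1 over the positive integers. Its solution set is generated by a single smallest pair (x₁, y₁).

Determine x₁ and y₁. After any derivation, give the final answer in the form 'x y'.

19601 924

√450 → a₀=21, period (4,1,2,4,2,1,4,42); ℓ=8 even so k=7
step 0: (21, 1)  from 21·(1,0) + (0,1)
…
step 2: (106, 5)  from 1·(85,4) + (21,1)
…
step 6: (4179, 197)  from 1·(2885,136) + (1294,61)
step 7: (19601, 924)  from 4·(4179,197) + (2885,136)
fundamental: x₁=19601, y₁=924  (since 384199201 − 450·853776 = 1)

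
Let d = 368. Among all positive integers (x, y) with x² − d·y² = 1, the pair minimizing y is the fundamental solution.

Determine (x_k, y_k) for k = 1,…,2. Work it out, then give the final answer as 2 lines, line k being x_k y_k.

1151 60
2649601 138120

√368 → a₀=19, period (5,2,5,38); ℓ=4 even so k=3
i=0: a=19 ⇒ p=19, q=1
i=1: a=5 ⇒ p=96, q=5
i=2: a=2 ⇒ p=211, q=11
i=3: a=5 ⇒ p=1151, q=60
(x₁, y₁) = (1151, 60);  1151² − 368·60² = 1 ✓
k=2:  x_2 = 1151·1151+368·60·60 = 2649601,  y_2 = 1151·60+60·1151 = 138120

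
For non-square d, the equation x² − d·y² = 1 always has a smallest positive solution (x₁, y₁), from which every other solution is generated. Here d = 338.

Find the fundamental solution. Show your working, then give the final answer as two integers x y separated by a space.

d=338: √d = [18; 2,1,1,2,36] (ℓ=5, odd), read p_9/q_9
step 0: (18, 1)  from 18·(1,0) + (0,1)
step 1: (37, 2)  from 2·(18,1) + (1,0)
…
step 3: (92, 5)  from 1·(55,3) + (37,2)
step 4: (239, 13)  from 2·(92,5) + (55,3)
step 5: (8696, 473)  from 36·(239,13) + (92,5)
…
step 7: (26327, 1432)  from 1·(17631,959) + (8696,473)
step 8: (43958, 2391)  from 1·(26327,1432) + (17631,959)
step 9: (114243, 6214)  from 2·(43958,2391) + (26327,1432)
(x₁, y₁) = (114243, 6214);  114243² − 338·6214² = 1 ✓

114243 6214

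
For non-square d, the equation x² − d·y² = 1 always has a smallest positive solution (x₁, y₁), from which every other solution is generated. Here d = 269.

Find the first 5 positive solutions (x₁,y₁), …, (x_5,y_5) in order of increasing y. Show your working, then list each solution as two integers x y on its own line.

13449 820
361751201 22056360
9730383791049 593271970460
261727862849884801 15957829439376720
7039956045205817586249 429233695667083044100

√269 → a₀=16, period (2,2,32); ℓ=3 odd so k=5
i=0: a=16 ⇒ p=16, q=1
i=1: a=2 ⇒ p=33, q=2
…
i=3: a=32 ⇒ p=2657, q=162
i=4: a=2 ⇒ p=5396, q=329
i=5: a=2 ⇒ p=13449, q=820
(x₁, y₁) = (13449, 820);  13449² − 269·820² = 1 ✓
n=2: (13449,820)∘(13449,820) = (13449·13449+269·820·820, 13449·820+820·13449) = (361751201,22056360)
n=3: (361751201,22056360)∘(13449,820) = (13449·361751201+269·820·22056360, 13449·22056360+820·361751201) = (9730383791049,593271970460)
n=4: (9730383791049,593271970460)∘(13449,820) = (13449·9730383791049+269·820·593271970460, 13449·593271970460+820·9730383791049) = (261727862849884801,15957829439376720)
n=5: (261727862849884801,15957829439376720)∘(13449,820) = (13449·261727862849884801+269·820·15957829439376720, 13449·15957829439376720+820·261727862849884801) = (7039956045205817586249,429233695667083044100)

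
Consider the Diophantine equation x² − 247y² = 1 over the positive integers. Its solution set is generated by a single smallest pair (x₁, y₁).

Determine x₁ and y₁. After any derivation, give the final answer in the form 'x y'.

85292 5427

√247 → a₀=15, period (1,2,1,1,9,1,9,1,1,2,1,30); ℓ=12 even so k=11
step 0: (15, 1)  from 15·(1,0) + (0,1)
step 1: (16, 1)  from 1·(15,1) + (1,0)
step 2: (47, 3)  from 2·(16,1) + (15,1)
…
step 4: (110, 7)  from 1·(63,4) + (47,3)
…
step 6: (1163, 74)  from 1·(1053,67) + (110,7)
step 7: (11520, 733)  from 9·(1163,74) + (1053,67)
…
step 10: (61089, 3887)  from 2·(24203,1540) + (12683,807)
step 11: (85292, 5427)  from 1·(61089,3887) + (24203,1540)
→ (85292, 5427).  Check: 85292²=7274725264, 247·5427²=7274725263, difference 1.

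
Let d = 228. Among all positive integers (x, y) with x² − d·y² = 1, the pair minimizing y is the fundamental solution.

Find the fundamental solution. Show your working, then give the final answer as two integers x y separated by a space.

151 10

√228 = [15; 10,30, …], period ℓ=2 (even) → k=1
a_0=15:  p_0=15·1+0=15,  q_0=15·0+1=1
a_1=10:  p_1=10·15+1=151,  q_1=10·1+0=10
fundamental: x₁=151, y₁=10  (since 22801 − 228·100 = 1)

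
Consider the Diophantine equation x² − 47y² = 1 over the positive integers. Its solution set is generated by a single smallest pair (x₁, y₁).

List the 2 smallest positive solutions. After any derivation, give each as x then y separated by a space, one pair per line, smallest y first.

[6; 1,5,1,12] for √47; ℓ=4 ⇒ convergent index 3
i=0: a=6 ⇒ p=6, q=1
…
i=2: a=5 ⇒ p=41, q=6
i=3: a=1 ⇒ p=48, q=7
fundamental: x₁=48, y₁=7  (since 2304 − 47·49 = 1)
(x_2, y_2) = (48·48 + 47·7·7, 48·7 + 7·48) = (4607, 672)

48 7
4607 672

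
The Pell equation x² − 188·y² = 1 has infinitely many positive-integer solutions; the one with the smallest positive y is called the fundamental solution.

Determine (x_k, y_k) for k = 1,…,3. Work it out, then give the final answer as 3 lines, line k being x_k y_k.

√188 = [13; 1,2,2,6,2,2,1,26, …], period ℓ=8 (even) → k=7
i=0: a=13 ⇒ p=13, q=1
…
i=2: a=2 ⇒ p=41, q=3
i=3: a=2 ⇒ p=96, q=7
i=4: a=6 ⇒ p=617, q=45
…
i=6: a=2 ⇒ p=3277, q=239
i=7: a=1 ⇒ p=4607, q=336
→ (4607, 336).  Check: 4607²=21224449, 188·336²=21224448, difference 1.
k=2:  x_2 = 4607·4607+188·336·336 = 42448897,  y_2 = 4607·336+336·4607 = 3095904
k=3:  x_3 = 4607·42448897+188·336·3095904 = 391124132351,  y_3 = 4607·3095904+336·42448897 = 28525659120

4607 336
42448897 3095904
391124132351 28525659120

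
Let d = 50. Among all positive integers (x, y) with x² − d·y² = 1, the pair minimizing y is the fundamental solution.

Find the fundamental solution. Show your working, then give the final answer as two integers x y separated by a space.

[7; 14] for √50; ℓ=1 ⇒ convergent index 1
i=0: a=7 ⇒ p=7, q=1
i=1: a=14 ⇒ p=99, q=14
(x₁, y₁) = (99, 14);  99² − 50·14² = 1 ✓

99 14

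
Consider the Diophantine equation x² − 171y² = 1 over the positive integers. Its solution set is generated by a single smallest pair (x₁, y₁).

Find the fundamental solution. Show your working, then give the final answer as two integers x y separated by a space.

170 13

d=171: √d = [13; 13,26] (ℓ=2, even), read p_1/q_1
i=0: a=13 ⇒ p=13, q=1
i=1: a=13 ⇒ p=170, q=13
(x₁, y₁) = (170, 13);  170² − 171·13² = 1 ✓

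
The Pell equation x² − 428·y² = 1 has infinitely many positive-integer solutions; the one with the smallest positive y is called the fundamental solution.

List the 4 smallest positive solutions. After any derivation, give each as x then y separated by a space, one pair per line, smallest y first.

√428 = [20; 1,2,4,1,5,10,5,1,4,2,1,40, …], period ℓ=12 (even) → k=11
a_0=20:  p_0=20·1+0=20,  q_0=20·0+1=1
…
a_3=4:  p_3=4·62+21=269,  q_3=4·3+1=13
…
a_8=1:  p_8=1·99779+19571=119350,  q_8=1·4823+946=5769
…
a_10=2:  p_10=2·577179+119350=1273708,  q_10=2·27899+5769=61567
a_11=1:  p_11=1·1273708+577179=1850887,  q_11=1·61567+27899=89466
(x₁, y₁) = (1850887, 89466);  1850887² − 428·89466² = 1 ✓
(1850887+89466√428)^2 = 6851565373537 + 331182912684√428
(1850887+89466√428)^3 = 25362946559057703751 + 1225964295417811950√428
(1850887+89466√428)^4 = 93887896135702420679780737 + 4538242753705644230486616√428

1850887 89466
6851565373537 331182912684
25362946559057703751 1225964295417811950
93887896135702420679780737 4538242753705644230486616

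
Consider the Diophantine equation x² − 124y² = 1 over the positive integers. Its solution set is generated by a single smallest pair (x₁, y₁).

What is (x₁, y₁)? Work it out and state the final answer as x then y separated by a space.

d=124: √d = [11; 7,2,1,1,1,…,2,7,22] (ℓ=16, even), read p_15/q_15
i=0: a=11 ⇒ p=11, q=1
i=1: a=7 ⇒ p=78, q=7
…
i=3: a=1 ⇒ p=245, q=22
…
i=5: a=1 ⇒ p=657, q=59
…
i=7: a=1 ⇒ p=3040, q=273
i=8: a=4 ⇒ p=14543, q=1306
i=9: a=1 ⇒ p=17583, q=1579
…
i=11: a=1 ⇒ p=84875, q=7622
i=12: a=1 ⇒ p=152167, q=13665
i=13: a=1 ⇒ p=237042, q=21287
i=14: a=2 ⇒ p=626251, q=56239
i=15: a=7 ⇒ p=4620799, q=414960
fundamental: x₁=4620799, y₁=414960  (since 21351783398401 − 124·172191801600 = 1)

4620799 414960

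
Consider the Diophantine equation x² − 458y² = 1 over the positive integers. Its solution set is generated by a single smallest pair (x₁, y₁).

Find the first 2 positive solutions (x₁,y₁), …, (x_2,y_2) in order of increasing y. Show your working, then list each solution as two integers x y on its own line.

√458 = [21; 2,2,42, …], period ℓ=3 (odd) → k=5
k=0  a_k=21  p_k/q_k = 21/1
…
k=2  a_k=2  p_k/q_k = 107/5
k=3  a_k=42  p_k/q_k = 4537/212
k=4  a_k=2  p_k/q_k = 9181/429
k=5  a_k=2  p_k/q_k = 22899/1070
→ (22899, 1070).  Check: 22899²=524364201, 458·1070²=524364200, difference 1.
(22899+1070√458)^2 = 1048728401 + 49003860√458

22899 1070
1048728401 49003860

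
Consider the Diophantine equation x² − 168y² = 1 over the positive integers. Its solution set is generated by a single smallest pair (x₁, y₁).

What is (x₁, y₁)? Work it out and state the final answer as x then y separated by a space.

13 1

√168 → a₀=12, period (1,24); ℓ=2 even so k=1
i=0: a=12 ⇒ p=12, q=1
i=1: a=1 ⇒ p=13, q=1
fundamental: x₁=13, y₁=1  (since 169 − 168·1 = 1)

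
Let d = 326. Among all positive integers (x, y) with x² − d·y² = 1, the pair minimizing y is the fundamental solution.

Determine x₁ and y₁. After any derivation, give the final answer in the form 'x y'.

325 18

[18; 18,36] for √326; ℓ=2 ⇒ convergent index 1
step 0: (18, 1)  from 18·(1,0) + (0,1)
step 1: (325, 18)  from 18·(18,1) + (1,0)
(x₁, y₁) = (325, 18);  325² − 326·18² = 1 ✓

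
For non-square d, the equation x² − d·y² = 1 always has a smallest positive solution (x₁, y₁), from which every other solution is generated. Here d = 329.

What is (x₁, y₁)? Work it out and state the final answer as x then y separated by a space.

√329 → a₀=18, period (7,4,2,1,1,4,1,1,2,4,7,36); ℓ=12 even so k=11
k=0  a_k=18  p_k/q_k = 18/1
k=1  a_k=7  p_k/q_k = 127/7
…
k=3  a_k=2  p_k/q_k = 1179/65
k=4  a_k=1  p_k/q_k = 1705/94
k=5  a_k=1  p_k/q_k = 2884/159
k=6  a_k=4  p_k/q_k = 13241/730
k=7  a_k=1  p_k/q_k = 16125/889
k=8  a_k=1  p_k/q_k = 29366/1619
k=9  a_k=2  p_k/q_k = 74857/4127
k=10  a_k=4  p_k/q_k = 328794/18127
k=11  a_k=7  p_k/q_k = 2376415/131016
fundamental: x₁=2376415, y₁=131016  (since 5647348252225 − 329·17165192256 = 1)

2376415 131016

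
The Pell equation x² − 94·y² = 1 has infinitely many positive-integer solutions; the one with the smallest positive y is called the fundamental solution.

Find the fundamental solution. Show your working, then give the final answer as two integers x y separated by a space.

√94 → a₀=9, period (1,2,3,1,1,…,2,1,18); ℓ=16 even so k=15
k=0  a_k=9  p_k/q_k = 9/1
k=1  a_k=1  p_k/q_k = 10/1
k=2  a_k=2  p_k/q_k = 29/3
k=3  a_k=3  p_k/q_k = 97/10
…
k=5  a_k=1  p_k/q_k = 223/23
k=6  a_k=5  p_k/q_k = 1241/128
k=7  a_k=1  p_k/q_k = 1464/151
k=8  a_k=8  p_k/q_k = 12953/1336
k=9  a_k=1  p_k/q_k = 14417/1487
…
k=11  a_k=1  p_k/q_k = 99455/10258
k=12  a_k=1  p_k/q_k = 184493/19029
…
k=14  a_k=2  p_k/q_k = 1490361/153719
k=15  a_k=1  p_k/q_k = 2143295/221064
(x₁, y₁) = (2143295, 221064);  2143295² − 94·221064² = 1 ✓

2143295 221064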